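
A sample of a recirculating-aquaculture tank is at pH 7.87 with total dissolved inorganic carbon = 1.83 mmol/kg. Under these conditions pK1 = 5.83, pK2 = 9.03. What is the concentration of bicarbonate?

α₁ = 1 / (1 + [H⁺]/K1 + K2/[H⁺]) = 1 / (1 + 10^-2.04 + 10^-1.16)
   = 1 / (1 + 0.0091201 + 0.069183) = 1/1.0783 = 0.9274
[HCO3⁻] = α₁ × DIC = 0.9274 × 1.83 = 1.70 mmol/kg

[HCO3⁻] = 1.70 mmol/kg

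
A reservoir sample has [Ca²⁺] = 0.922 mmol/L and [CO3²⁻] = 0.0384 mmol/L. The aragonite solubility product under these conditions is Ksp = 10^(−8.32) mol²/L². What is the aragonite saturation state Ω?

Ω = 7.40

Ksp = 10^(−8.32) = 4.786×10^-9
Ω = [Ca²⁺][CO3²⁻]/Ksp = (0.922×10^-3)(0.0384×10^-3) / 4.786×10^-9 = 7.40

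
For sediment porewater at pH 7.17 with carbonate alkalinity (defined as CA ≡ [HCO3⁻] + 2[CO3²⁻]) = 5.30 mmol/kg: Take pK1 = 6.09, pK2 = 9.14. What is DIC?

CA = [HCO3⁻] + 2[CO3²⁻] = (α₁ + 2α₂)·DIC
At pH 7.17: [H⁺]/K1 = 10^-1.08 = 0.083176, K2/[H⁺] = 10^-1.97 = 0.010715
α₁ = 1/(1 + 0.083176 + 0.010715) = 1/1.0939 = 0.9142; α₂ = α₁·K2/[H⁺] = 0.009795
α₁ + 2α₂ = 0.9338
DIC = CA / (α₁ + 2α₂) = 5.30 / 0.9338 = 5.68 mmol/kg

DIC = 5.68 mmol/kg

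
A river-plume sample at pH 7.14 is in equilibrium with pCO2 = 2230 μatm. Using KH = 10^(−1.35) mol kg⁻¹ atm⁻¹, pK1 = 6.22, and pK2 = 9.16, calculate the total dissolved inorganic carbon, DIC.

[CO2*] = KH · pCO2 = 10^(−1.35) × 2230×10^-6 = 9.961×10^-5 mol/kg
α₀ = 1/(1 + K1/[H⁺] + K1K2/[H⁺]²) = 1/(1 + 10^+0.92 + 10^-1.10) = 0.1064
DIC = [CO2*]/α₀ = 9.961×10^-5 / 0.1064 = 0.936 mmol/kg

DIC = 0.936 mmol/kg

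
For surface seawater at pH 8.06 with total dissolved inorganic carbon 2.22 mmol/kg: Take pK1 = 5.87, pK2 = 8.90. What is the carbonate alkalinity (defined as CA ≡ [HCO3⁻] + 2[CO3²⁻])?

CA = [HCO3⁻] + 2[CO3²⁻] = (α₁ + 2α₂)·DIC
At pH 8.06: [H⁺]/K1 = 10^-2.19 = 0.0064565, K2/[H⁺] = 10^-0.84 = 0.14454
α₁ = 1/(1 + 0.0064565 + 0.14454) = 1/1.1510 = 0.8688; α₂ = α₁·K2/[H⁺] = 0.1256
α₁ + 2α₂ = 1.1200
CA = 1.1200 × 2.22 = 2.49 mmol/kg

CA = 2.49 mmol/kg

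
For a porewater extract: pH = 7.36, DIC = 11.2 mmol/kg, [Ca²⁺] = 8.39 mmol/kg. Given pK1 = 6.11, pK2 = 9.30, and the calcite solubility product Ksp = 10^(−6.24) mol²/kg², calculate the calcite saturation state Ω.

Ω = 1.76

α₂ = 1 / (1 + [H⁺]/K2 + [H⁺]²/(K1K2)) = 1 / (1 + 10^+1.94 + 10^+0.69)
   = 1 / (1 + 87.096 + 4.8978) = 1/92.994 = 0.01075
[CO3²⁻] = α₂ × DIC = 0.01075 × 11.2 = 0.1204 mmol/kg
Ksp = 10^(−6.24) = 5.754×10^-7
Ω = [Ca²⁺][CO3²⁻]/Ksp = (8.39×10^-3)(1.204×10^-4) / 5.754×10^-7 = 1.76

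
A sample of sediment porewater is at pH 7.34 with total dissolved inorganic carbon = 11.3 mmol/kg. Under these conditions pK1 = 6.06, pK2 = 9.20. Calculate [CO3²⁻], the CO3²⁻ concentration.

α₂ = 1 / (1 + [H⁺]/K2 + [H⁺]²/(K1K2)) = 1 / (1 + 10^+1.86 + 10^+0.58)
   = 1 / (1 + 72.444 + 3.8019) = 1/77.245 = 0.01295
[CO3²⁻] = α₂ × DIC = 0.01295 × 11.3 = 0.146 mmol/kg

[CO3²⁻] = 0.146 mmol/kg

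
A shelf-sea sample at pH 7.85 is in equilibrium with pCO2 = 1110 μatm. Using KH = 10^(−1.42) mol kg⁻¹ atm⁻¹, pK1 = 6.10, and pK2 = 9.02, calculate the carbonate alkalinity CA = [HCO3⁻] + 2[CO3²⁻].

CA = 2.69 mmol/kg

[CO2*] = KH · pCO2 = 10^(−1.42) × 1110×10^-6 = 4.220×10^-5 mol/kg
α₀ = 1/(1 + K1/[H⁺] + K1K2/[H⁺]²) = 1/(1 + 10^+1.75 + 10^+0.58) = 0.01638
DIC = [CO2*]/α₀ = 4.220×10^-5 / 0.01638 = 2.576 mmol/kg
CA = (α₁ + 2α₂)·DIC = (0.9213 + 2×0.06229) × 2.576 = 2.69 mmol/kg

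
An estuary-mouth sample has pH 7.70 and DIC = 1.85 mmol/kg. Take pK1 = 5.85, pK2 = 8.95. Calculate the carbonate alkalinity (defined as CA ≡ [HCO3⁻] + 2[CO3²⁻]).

CA = [HCO3⁻] + 2[CO3²⁻] = (α₁ + 2α₂)·DIC
At pH 7.70: [H⁺]/K1 = 10^-1.85 = 0.014125, K2/[H⁺] = 10^-1.25 = 0.056234
α₁ = 1/(1 + 0.014125 + 0.056234) = 1/1.0704 = 0.9343; α₂ = α₁·K2/[H⁺] = 0.05254
α₁ + 2α₂ = 1.0393
CA = 1.0393 × 1.85 = 1.92 mmol/kg

CA = 1.92 mmol/kg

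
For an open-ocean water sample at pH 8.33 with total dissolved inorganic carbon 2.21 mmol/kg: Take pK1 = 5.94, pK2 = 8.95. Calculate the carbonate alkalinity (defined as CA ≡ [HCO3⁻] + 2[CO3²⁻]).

CA = 2.63 mmol/kg

CA = [HCO3⁻] + 2[CO3²⁻] = (α₁ + 2α₂)·DIC
At pH 8.33: [H⁺]/K1 = 10^-2.39 = 0.0040738, K2/[H⁺] = 10^-0.62 = 0.23988
α₁ = 1/(1 + 0.0040738 + 0.23988) = 1/1.2440 = 0.8039; α₂ = α₁·K2/[H⁺] = 0.1928
α₁ + 2α₂ = 1.1896
CA = 1.1896 × 2.21 = 2.63 mmol/kg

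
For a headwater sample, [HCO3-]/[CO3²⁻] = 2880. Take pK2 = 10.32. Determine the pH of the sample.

pH = 6.86

From K2 = [H⁺][CO3²⁻]/[HCO3-]:  pH = pK2 − log₁₀([HCO3-]/[CO3²⁻])
log₁₀(2880) = +3.459
pH = 10.32 − (+3.459) = 6.86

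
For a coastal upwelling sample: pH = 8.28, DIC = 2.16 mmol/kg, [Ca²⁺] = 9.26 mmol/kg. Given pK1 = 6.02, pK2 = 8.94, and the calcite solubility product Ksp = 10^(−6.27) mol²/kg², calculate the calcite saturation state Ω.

α₂ = 1 / (1 + [H⁺]/K2 + [H⁺]²/(K1K2)) = 1 / (1 + 10^+0.66 + 10^-1.60)
   = 1 / (1 + 4.5709 + 0.025119) = 1/5.5960 = 0.1787
[CO3²⁻] = α₂ × DIC = 0.1787 × 2.16 = 0.3860 mmol/kg
Ksp = 10^(−6.27) = 5.370×10^-7
Ω = [Ca²⁺][CO3²⁻]/Ksp = (9.26×10^-3)(3.860×10^-4) / 5.370×10^-7 = 6.66

Ω = 6.66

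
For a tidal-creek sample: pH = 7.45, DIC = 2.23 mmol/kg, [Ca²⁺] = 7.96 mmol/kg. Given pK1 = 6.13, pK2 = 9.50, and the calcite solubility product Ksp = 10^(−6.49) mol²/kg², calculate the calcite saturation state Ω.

α₂ = 1 / (1 + [H⁺]/K2 + [H⁺]²/(K1K2)) = 1 / (1 + 10^+2.05 + 10^+0.73)
   = 1 / (1 + 112.20 + 5.3703) = 1/118.57 = 0.008434
[CO3²⁻] = α₂ × DIC = 0.008434 × 2.23 = 0.01881 mmol/kg = 18.81 μmol/kg
Ksp = 10^(−6.49) = 3.236×10^-7
Ω = [Ca²⁺][CO3²⁻]/Ksp = (7.96×10^-3)(1.881×10^-5) / 3.236×10^-7 = 0.463

Ω = 0.463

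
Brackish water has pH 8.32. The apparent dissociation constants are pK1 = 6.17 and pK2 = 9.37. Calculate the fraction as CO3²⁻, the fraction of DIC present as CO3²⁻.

α₂ = 0.0813

α₂ = 1 / (1 + [H⁺]/K2 + [H⁺]²/(K1K2)) = 1 / (1 + 10^+1.05 + 10^-1.10)
   = 1 / (1 + 11.220 + 0.079433) = 1/12.300 = 0.08130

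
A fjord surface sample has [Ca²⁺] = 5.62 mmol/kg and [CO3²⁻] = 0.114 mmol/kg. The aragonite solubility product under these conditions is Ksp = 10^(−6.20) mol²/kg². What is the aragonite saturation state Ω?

Ksp = 10^(−6.20) = 6.310×10^-7
Ω = [Ca²⁺][CO3²⁻]/Ksp = (5.62×10^-3)(0.114×10^-3) / 6.310×10^-7 = 1.02

Ω = 1.02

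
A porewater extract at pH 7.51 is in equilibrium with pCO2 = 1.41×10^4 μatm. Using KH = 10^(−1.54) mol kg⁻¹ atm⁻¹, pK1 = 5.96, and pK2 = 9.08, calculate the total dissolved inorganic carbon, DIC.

DIC = 15.2 mmol/kg

[CO2*] = KH · pCO2 = 10^(−1.54) × 1.41×10^4×10^-6 = 4.066×10^-4 mol/kg
α₀ = 1/(1 + K1/[H⁺] + K1K2/[H⁺]²) = 1/(1 + 10^+1.55 + 10^-0.02) = 0.02671
DIC = [CO2*]/α₀ = 4.066×10^-4 / 0.02671 = 15.2 mmol/kg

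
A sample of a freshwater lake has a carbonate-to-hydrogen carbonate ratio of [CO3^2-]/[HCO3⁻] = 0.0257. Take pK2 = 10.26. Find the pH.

From K2 = [H⁺][CO3^2-]/[HCO3⁻]:  pH = pK2 + log₁₀([CO3^2-]/[HCO3⁻])
log₁₀(0.0257) = -1.590
pH = 10.26 + (-1.590) = 8.67

pH = 8.67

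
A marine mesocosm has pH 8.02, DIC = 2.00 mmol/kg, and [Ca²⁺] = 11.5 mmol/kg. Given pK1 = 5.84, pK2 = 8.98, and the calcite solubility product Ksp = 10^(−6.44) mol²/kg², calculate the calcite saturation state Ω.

α₂ = 1 / (1 + [H⁺]/K2 + [H⁺]²/(K1K2)) = 1 / (1 + 10^+0.96 + 10^-1.22)
   = 1 / (1 + 9.1201 + 0.060256) = 1/10.180 = 0.09823
[CO3²⁻] = α₂ × DIC = 0.09823 × 2.00 = 0.1965 mmol/kg
Ksp = 10^(−6.44) = 3.631×10^-7
Ω = [Ca²⁺][CO3²⁻]/Ksp = (11.5×10^-3)(1.965×10^-4) / 3.631×10^-7 = 6.22

Ω = 6.22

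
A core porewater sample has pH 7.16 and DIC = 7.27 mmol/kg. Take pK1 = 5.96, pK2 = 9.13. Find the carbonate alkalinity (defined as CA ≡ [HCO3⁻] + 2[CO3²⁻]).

CA = [HCO3⁻] + 2[CO3²⁻] = (α₁ + 2α₂)·DIC
At pH 7.16: [H⁺]/K1 = 10^-1.20 = 0.063096, K2/[H⁺] = 10^-1.97 = 0.010715
α₁ = 1/(1 + 0.063096 + 0.010715) = 1/1.0738 = 0.9313; α₂ = α₁·K2/[H⁺] = 0.009979
α₁ + 2α₂ = 0.9512
CA = 0.9512 × 7.27 = 6.92 mmol/kg

CA = 6.92 mmol/kg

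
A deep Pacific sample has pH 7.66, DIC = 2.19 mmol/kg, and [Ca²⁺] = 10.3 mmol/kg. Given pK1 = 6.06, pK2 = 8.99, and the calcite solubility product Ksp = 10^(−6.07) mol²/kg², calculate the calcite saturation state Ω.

Ω = 1.16

α₂ = 1 / (1 + [H⁺]/K2 + [H⁺]²/(K1K2)) = 1 / (1 + 10^+1.33 + 10^-0.27)
   = 1 / (1 + 21.380 + 0.53703) = 1/22.917 = 0.04364
[CO3²⁻] = α₂ × DIC = 0.04364 × 2.19 = 0.09556 mmol/kg
Ksp = 10^(−6.07) = 8.511×10^-7
Ω = [Ca²⁺][CO3²⁻]/Ksp = (10.3×10^-3)(9.556×10^-5) / 8.511×10^-7 = 1.16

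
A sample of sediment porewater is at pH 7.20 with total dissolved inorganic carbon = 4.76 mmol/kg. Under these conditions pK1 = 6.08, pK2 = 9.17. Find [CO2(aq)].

[CO2*] = 0.332 mmol/kg

α₀ = 1 / (1 + K1/[H⁺] + K1K2/[H⁺]²) = 1 / (1 + 10^+1.12 + 10^-0.85)
   = 1 / (1 + 13.183 + 0.14125) = 1/14.324 = 0.06981
[CO2*] = α₀ × DIC = 0.06981 × 4.76 = 0.332 mmol/kg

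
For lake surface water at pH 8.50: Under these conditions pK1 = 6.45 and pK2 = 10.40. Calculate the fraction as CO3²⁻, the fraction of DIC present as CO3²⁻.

α₂ = 0.0123

α₂ = 1 / (1 + [H⁺]/K2 + [H⁺]²/(K1K2)) = 1 / (1 + 10^+1.90 + 10^-0.15)
   = 1 / (1 + 79.433 + 0.70795) = 1/81.141 = 0.01232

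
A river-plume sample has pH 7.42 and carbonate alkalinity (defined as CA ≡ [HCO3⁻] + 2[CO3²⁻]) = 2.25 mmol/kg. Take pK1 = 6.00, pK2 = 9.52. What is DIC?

CA = [HCO3⁻] + 2[CO3²⁻] = (α₁ + 2α₂)·DIC
At pH 7.42: [H⁺]/K1 = 10^-1.42 = 0.038019, K2/[H⁺] = 10^-2.10 = 0.0079433
α₁ = 1/(1 + 0.038019 + 0.0079433) = 1/1.0460 = 0.9561; α₂ = α₁·K2/[H⁺] = 0.007594
α₁ + 2α₂ = 0.9712
DIC = CA / (α₁ + 2α₂) = 2.25 / 0.9712 = 2.32 mmol/kg

DIC = 2.32 mmol/kg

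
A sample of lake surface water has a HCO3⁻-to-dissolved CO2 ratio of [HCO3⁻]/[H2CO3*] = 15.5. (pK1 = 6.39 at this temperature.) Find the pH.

From K1 = [H⁺][HCO3⁻]/[H2CO3*]:  pH = pK1 + log₁₀([HCO3⁻]/[H2CO3*])
log₁₀(15.5) = +1.190
pH = 6.39 + (+1.190) = 7.58

pH = 7.58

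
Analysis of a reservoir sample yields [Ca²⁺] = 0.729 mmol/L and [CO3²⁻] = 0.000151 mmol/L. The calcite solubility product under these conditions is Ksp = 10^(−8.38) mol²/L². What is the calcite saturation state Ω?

Ksp = 10^(−8.38) = 4.169×10^-9
Ω = [Ca²⁺][CO3²⁻]/Ksp = (0.729×10^-3)(0.000151×10^-3) / 4.169×10^-9 = 0.0264

Ω = 0.0264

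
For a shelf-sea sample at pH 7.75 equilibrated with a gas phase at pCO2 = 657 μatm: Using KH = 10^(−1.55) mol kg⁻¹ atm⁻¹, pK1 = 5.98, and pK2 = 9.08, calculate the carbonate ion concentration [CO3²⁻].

[CO3²⁻] = 0.0510 mmol/kg

[CO2*] = KH · pCO2 = 10^(−1.55) × 657×10^-6 = 1.852×10^-5 mol/kg
α₀ = 1/(1 + K1/[H⁺] + K1K2/[H⁺]²) = 1/(1 + 10^+1.77 + 10^+0.44) = 0.01596
DIC = [CO2*]/α₀ = 1.852×10^-5 / 0.01596 = 1.160 mmol/kg
[CO3²⁻] = α₂·DIC; α₂ = 0.04397, so [CO3²⁻] = 0.04397 × 1.160 = 0.0510 mmol/kg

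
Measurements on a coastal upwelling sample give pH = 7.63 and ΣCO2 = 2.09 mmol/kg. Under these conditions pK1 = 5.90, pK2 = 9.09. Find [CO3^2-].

α₂ = 1 / (1 + [H⁺]/K2 + [H⁺]²/(K1K2)) = 1 / (1 + 10^+1.46 + 10^-0.27)
   = 1 / (1 + 28.840 + 0.53703) = 1/30.377 = 0.03292
[CO3²⁻] = α₂ × DIC = 0.03292 × 2.09 = 0.0688 mmol/kg

[CO3²⁻] = 0.0688 mmol/kg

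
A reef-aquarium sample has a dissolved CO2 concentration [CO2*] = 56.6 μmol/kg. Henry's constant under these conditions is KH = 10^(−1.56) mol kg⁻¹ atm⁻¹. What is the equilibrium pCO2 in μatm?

pCO2 = 2060 μatm

KH = 10^(−1.56) = 2.754×10^-2 mol kg⁻¹ atm⁻¹
pCO2 = [CO2*]/KH = 56.6×10^-6 / 2.754×10^-2 = 2.06×10^-3 atm = 2060 μatm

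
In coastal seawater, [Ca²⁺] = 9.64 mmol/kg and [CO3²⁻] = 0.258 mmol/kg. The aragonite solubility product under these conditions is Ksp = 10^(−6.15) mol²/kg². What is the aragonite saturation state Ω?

Ksp = 10^(−6.15) = 7.079×10^-7
Ω = [Ca²⁺][CO3²⁻]/Ksp = (9.64×10^-3)(0.258×10^-3) / 7.079×10^-7 = 3.51

Ω = 3.51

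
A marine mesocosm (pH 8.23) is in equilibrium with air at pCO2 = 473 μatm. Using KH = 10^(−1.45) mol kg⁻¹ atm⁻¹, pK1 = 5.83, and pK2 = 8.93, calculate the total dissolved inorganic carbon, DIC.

DIC = 5.07 mmol/kg

[CO2*] = KH · pCO2 = 10^(−1.45) × 473×10^-6 = 1.678×10^-5 mol/kg
α₀ = 1/(1 + K1/[H⁺] + K1K2/[H⁺]²) = 1/(1 + 10^+2.40 + 10^+1.70) = 0.003308
DIC = [CO2*]/α₀ = 1.678×10^-5 / 0.003308 = 5.07 mmol/kg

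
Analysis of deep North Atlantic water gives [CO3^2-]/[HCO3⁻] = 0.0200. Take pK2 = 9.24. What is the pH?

From K2 = [H⁺][CO3^2-]/[HCO3⁻]:  pH = pK2 + log₁₀([CO3^2-]/[HCO3⁻])
log₁₀(0.0200) = -1.699
pH = 9.24 + (-1.699) = 7.54

pH = 7.54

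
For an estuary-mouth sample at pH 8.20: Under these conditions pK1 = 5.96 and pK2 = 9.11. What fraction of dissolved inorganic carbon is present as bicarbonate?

α₁ = 1 / (1 + [H⁺]/K1 + K2/[H⁺]) = 1 / (1 + 10^-2.24 + 10^-0.91)
   = 1 / (1 + 0.0057544 + 0.12303) = 1/1.1288 = 0.8859

α₁ = 0.886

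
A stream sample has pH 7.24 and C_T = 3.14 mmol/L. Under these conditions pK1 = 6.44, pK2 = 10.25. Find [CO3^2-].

[CO3²⁻] = 2.65 μmol/L

α₂ = 1 / (1 + [H⁺]/K2 + [H⁺]²/(K1K2)) = 1 / (1 + 10^+3.01 + 10^+2.21)
   = 1 / (1 + 1023.3 + 162.18) = 1/1186.5 = 0.0008428
[CO3²⁻] = α₂ × DIC = 0.0008428 × 3.14 = 0.00265 mmol/L = 2.65 μmol/L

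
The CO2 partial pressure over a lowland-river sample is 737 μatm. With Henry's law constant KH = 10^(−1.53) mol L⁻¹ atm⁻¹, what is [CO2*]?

KH = 10^(−1.53) = 2.951×10^-2 mol L⁻¹ atm⁻¹
[CO2*] = KH · pCO2 = 2.951×10^-2 × 737×10^-6 atm = 2.18×10^-5 mol/L

[CO2*] = 21.8 μmol/L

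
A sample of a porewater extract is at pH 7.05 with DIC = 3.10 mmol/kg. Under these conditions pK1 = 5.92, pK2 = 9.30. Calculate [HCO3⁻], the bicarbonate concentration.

α₁ = 1 / (1 + [H⁺]/K1 + K2/[H⁺]) = 1 / (1 + 10^-1.13 + 10^-2.25)
   = 1 / (1 + 0.074131 + 0.0056234) = 1/1.0798 = 0.9261
[HCO3⁻] = α₁ × DIC = 0.9261 × 3.10 = 2.87 mmol/kg

[HCO3⁻] = 2.87 mmol/kg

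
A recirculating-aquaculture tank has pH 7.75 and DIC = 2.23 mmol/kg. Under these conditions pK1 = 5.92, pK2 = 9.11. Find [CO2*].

[CO2*] = 0.0312 mmol/kg

α₀ = 1 / (1 + K1/[H⁺] + K1K2/[H⁺]²) = 1 / (1 + 10^+1.83 + 10^+0.47)
   = 1 / (1 + 67.608 + 2.9512) = 1/71.560 = 0.01397
[CO2*] = α₀ × DIC = 0.01397 × 2.23 = 0.0312 mmol/kg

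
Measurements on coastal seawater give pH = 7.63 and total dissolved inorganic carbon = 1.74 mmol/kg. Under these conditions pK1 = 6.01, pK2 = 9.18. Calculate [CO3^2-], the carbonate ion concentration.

α₂ = 1 / (1 + [H⁺]/K2 + [H⁺]²/(K1K2)) = 1 / (1 + 10^+1.55 + 10^-0.07)
   = 1 / (1 + 35.481 + 0.85114) = 1/37.332 = 0.02679
[CO3²⁻] = α₂ × DIC = 0.02679 × 1.74 = 0.0466 mmol/kg

[CO3²⁻] = 0.0466 mmol/kg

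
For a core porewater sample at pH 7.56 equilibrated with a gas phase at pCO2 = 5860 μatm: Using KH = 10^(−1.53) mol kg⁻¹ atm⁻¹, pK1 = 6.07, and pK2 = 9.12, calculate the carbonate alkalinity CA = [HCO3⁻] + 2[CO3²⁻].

CA = 5.64 mmol/kg

[CO2*] = KH · pCO2 = 10^(−1.53) × 5860×10^-6 = 1.729×10^-4 mol/kg
α₀ = 1/(1 + K1/[H⁺] + K1K2/[H⁺]²) = 1/(1 + 10^+1.49 + 10^-0.07) = 0.03053
DIC = [CO2*]/α₀ = 1.729×10^-4 / 0.03053 = 5.665 mmol/kg
CA = (α₁ + 2α₂)·DIC = (0.9435 + 2×0.02599) × 5.665 = 5.64 mmol/kg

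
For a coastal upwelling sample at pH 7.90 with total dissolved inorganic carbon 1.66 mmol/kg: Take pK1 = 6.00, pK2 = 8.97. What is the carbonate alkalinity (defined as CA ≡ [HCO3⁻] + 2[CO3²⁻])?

CA = 1.77 mmol/kg

CA = [HCO3⁻] + 2[CO3²⁻] = (α₁ + 2α₂)·DIC
At pH 7.90: [H⁺]/K1 = 10^-1.90 = 0.012589, K2/[H⁺] = 10^-1.07 = 0.085114
α₁ = 1/(1 + 0.012589 + 0.085114) = 1/1.0977 = 0.9110; α₂ = α₁·K2/[H⁺] = 0.07754
α₁ + 2α₂ = 1.0661
CA = 1.0661 × 1.66 = 1.77 mmol/kg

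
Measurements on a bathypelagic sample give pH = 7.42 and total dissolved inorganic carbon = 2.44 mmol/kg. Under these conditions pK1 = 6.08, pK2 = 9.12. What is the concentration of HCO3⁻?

[HCO3⁻] = 2.29 mmol/kg

α₁ = 1 / (1 + [H⁺]/K1 + K2/[H⁺]) = 1 / (1 + 10^-1.34 + 10^-1.70)
   = 1 / (1 + 0.045709 + 0.019953) = 1/1.0657 = 0.9384
[HCO3⁻] = α₁ × DIC = 0.9384 × 2.44 = 2.29 mmol/kg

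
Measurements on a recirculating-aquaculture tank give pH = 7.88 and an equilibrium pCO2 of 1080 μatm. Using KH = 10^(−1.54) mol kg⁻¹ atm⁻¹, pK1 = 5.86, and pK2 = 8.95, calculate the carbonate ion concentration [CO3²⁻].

[CO2*] = KH · pCO2 = 10^(−1.54) × 1080×10^-6 = 3.115×10^-5 mol/kg
α₀ = 1/(1 + K1/[H⁺] + K1K2/[H⁺]²) = 1/(1 + 10^+2.02 + 10^+0.95) = 0.008724
DIC = [CO2*]/α₀ = 3.115×10^-5 / 0.008724 = 3.570 mmol/kg
[CO3²⁻] = α₂·DIC; α₂ = 0.07775, so [CO3²⁻] = 0.07775 × 3.570 = 0.278 mmol/kg

[CO3²⁻] = 0.278 mmol/kg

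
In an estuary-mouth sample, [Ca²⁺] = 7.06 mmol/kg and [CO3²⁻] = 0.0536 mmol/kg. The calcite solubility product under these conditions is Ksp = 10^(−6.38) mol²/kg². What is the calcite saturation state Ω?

Ksp = 10^(−6.38) = 4.169×10^-7
Ω = [Ca²⁺][CO3²⁻]/Ksp = (7.06×10^-3)(0.0536×10^-3) / 4.169×10^-7 = 0.908

Ω = 0.908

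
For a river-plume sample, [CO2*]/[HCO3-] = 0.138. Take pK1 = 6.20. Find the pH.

pH = 7.06

From K1 = [H⁺][HCO3-]/[CO2*]:  pH = pK1 − log₁₀([CO2*]/[HCO3-])
log₁₀(0.138) = -0.860
pH = 6.20 − (-0.860) = 7.06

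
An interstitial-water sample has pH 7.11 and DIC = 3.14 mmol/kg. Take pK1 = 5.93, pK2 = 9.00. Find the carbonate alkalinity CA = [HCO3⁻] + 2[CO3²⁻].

CA = [HCO3⁻] + 2[CO3²⁻] = (α₁ + 2α₂)·DIC
At pH 7.11: [H⁺]/K1 = 10^-1.18 = 0.066069, K2/[H⁺] = 10^-1.89 = 0.012882
α₁ = 1/(1 + 0.066069 + 0.012882) = 1/1.0790 = 0.9268; α₂ = α₁·K2/[H⁺] = 0.01194
α₁ + 2α₂ = 0.9507
CA = 0.9507 × 3.14 = 2.99 mmol/kg

CA = 2.99 mmol/kg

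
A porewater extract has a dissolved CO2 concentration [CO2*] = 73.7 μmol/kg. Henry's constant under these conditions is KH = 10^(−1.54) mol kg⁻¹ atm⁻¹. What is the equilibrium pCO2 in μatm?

KH = 10^(−1.54) = 2.884×10^-2 mol kg⁻¹ atm⁻¹
pCO2 = [CO2*]/KH = 73.7×10^-6 / 2.884×10^-2 = 2.56×10^-3 atm = 2560 μatm

pCO2 = 2560 μatm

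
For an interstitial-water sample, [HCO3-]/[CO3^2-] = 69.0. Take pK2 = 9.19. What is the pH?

pH = 7.35

From K2 = [H⁺][CO3^2-]/[HCO3-]:  pH = pK2 − log₁₀([HCO3-]/[CO3^2-])
log₁₀(69.0) = +1.839
pH = 9.19 − (+1.839) = 7.35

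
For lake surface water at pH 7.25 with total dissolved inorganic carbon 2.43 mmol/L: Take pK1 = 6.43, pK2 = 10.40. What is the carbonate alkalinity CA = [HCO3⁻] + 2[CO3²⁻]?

CA = 2.11 mmol/L

CA = [HCO3⁻] + 2[CO3²⁻] = (α₁ + 2α₂)·DIC
At pH 7.25: [H⁺]/K1 = 10^-0.82 = 0.15136, K2/[H⁺] = 10^-3.15 = 0.00070795
α₁ = 1/(1 + 0.15136 + 0.00070795) = 1/1.1521 = 0.8680; α₂ = α₁·K2/[H⁺] = 0.0006145
α₁ + 2α₂ = 0.8692
CA = 0.8692 × 2.43 = 2.11 mmol/L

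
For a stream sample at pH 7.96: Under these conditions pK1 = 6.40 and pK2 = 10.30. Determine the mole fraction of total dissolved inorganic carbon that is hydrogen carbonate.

α₁ = 0.969

α₁ = 1 / (1 + [H⁺]/K1 + K2/[H⁺]) = 1 / (1 + 10^-1.56 + 10^-2.34)
   = 1 / (1 + 0.027542 + 0.0045709) = 1/1.0321 = 0.9689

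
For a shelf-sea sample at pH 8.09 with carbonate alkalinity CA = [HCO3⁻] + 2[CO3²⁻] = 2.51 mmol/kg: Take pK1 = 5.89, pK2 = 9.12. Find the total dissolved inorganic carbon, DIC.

DIC = 2.33 mmol/kg

CA = [HCO3⁻] + 2[CO3²⁻] = (α₁ + 2α₂)·DIC
At pH 8.09: [H⁺]/K1 = 10^-2.20 = 0.0063096, K2/[H⁺] = 10^-1.03 = 0.093325
α₁ = 1/(1 + 0.0063096 + 0.093325) = 1/1.0996 = 0.9094; α₂ = α₁·K2/[H⁺] = 0.08487
α₁ + 2α₂ = 1.0791
DIC = CA / (α₁ + 2α₂) = 2.51 / 1.0791 = 2.33 mmol/kg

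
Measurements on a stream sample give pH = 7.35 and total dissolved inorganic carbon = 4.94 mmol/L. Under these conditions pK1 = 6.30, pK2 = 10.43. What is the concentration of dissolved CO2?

α₀ = 1 / (1 + K1/[H⁺] + K1K2/[H⁺]²) = 1 / (1 + 10^+1.05 + 10^-2.03)
   = 1 / (1 + 11.220 + 0.0093325) = 1/12.230 = 0.08177
[CO2*] = α₀ × DIC = 0.08177 × 4.94 = 0.404 mmol/L

[CO2*] = 0.404 mmol/L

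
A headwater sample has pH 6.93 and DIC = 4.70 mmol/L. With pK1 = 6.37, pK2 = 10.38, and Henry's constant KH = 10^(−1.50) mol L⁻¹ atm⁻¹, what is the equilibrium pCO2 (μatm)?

α₀ = 1 / (1 + K1/[H⁺] + K1K2/[H⁺]²) = 1 / (1 + 10^+0.56 + 10^-2.89)
   = 1 / (1 + 3.6308 + 0.0012882) = 1/4.6321 = 0.2159
[CO2*] = α₀ × DIC = 0.2159 × 4.70 = 1.015 mmol/L
pCO2 = [CO2*]/KH = 1.015×10^-3 / 3.162×10^-2 = 3.21×10^4 μatm

pCO2 = 3.21×10^4 μatm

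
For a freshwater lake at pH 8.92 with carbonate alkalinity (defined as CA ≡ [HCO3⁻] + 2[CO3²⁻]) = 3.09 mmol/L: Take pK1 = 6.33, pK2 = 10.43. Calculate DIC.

CA = [HCO3⁻] + 2[CO3²⁻] = (α₁ + 2α₂)·DIC
At pH 8.92: [H⁺]/K1 = 10^-2.59 = 0.0025704, K2/[H⁺] = 10^-1.51 = 0.030903
α₁ = 1/(1 + 0.0025704 + 0.030903) = 1/1.0335 = 0.9676; α₂ = α₁·K2/[H⁺] = 0.02990
α₁ + 2α₂ = 1.0274
DIC = CA / (α₁ + 2α₂) = 3.09 / 1.0274 = 3.01 mmol/L

DIC = 3.01 mmol/L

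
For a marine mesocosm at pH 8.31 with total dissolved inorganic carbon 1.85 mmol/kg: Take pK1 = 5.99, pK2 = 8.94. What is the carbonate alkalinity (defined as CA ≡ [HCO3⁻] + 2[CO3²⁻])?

CA = 2.19 mmol/kg

CA = [HCO3⁻] + 2[CO3²⁻] = (α₁ + 2α₂)·DIC
At pH 8.31: [H⁺]/K1 = 10^-2.32 = 0.0047863, K2/[H⁺] = 10^-0.63 = 0.23442
α₁ = 1/(1 + 0.0047863 + 0.23442) = 1/1.2392 = 0.8070; α₂ = α₁·K2/[H⁺] = 0.1892
α₁ + 2α₂ = 1.1853
CA = 1.1853 × 1.85 = 2.19 mmol/kg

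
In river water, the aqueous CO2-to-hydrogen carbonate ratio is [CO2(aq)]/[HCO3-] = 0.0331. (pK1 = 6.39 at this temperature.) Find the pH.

From K1 = [H⁺][HCO3-]/[CO2(aq)]:  pH = pK1 − log₁₀([CO2(aq)]/[HCO3-])
log₁₀(0.0331) = -1.480
pH = 6.39 − (-1.480) = 7.87

pH = 7.87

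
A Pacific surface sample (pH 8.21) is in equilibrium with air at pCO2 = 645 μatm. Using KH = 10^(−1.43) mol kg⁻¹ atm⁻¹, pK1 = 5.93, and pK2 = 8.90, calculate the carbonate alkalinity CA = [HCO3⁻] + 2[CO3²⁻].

CA = 6.43 mmol/kg

[CO2*] = KH · pCO2 = 10^(−1.43) × 645×10^-6 = 2.396×10^-5 mol/kg
α₀ = 1/(1 + K1/[H⁺] + K1K2/[H⁺]²) = 1/(1 + 10^+2.28 + 10^+1.59) = 0.004339
DIC = [CO2*]/α₀ = 2.396×10^-5 / 0.004339 = 5.523 mmol/kg
CA = (α₁ + 2α₂)·DIC = (0.8268 + 2×0.1688) × 5.523 = 6.43 mmol/kg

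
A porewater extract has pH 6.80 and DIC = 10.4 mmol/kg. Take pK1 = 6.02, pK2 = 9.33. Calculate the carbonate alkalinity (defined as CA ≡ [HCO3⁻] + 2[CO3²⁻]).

CA = 8.95 mmol/kg

CA = [HCO3⁻] + 2[CO3²⁻] = (α₁ + 2α₂)·DIC
At pH 6.80: [H⁺]/K1 = 10^-0.78 = 0.16596, K2/[H⁺] = 10^-2.53 = 0.0029512
α₁ = 1/(1 + 0.16596 + 0.0029512) = 1/1.1689 = 0.8555; α₂ = α₁·K2/[H⁺] = 0.002525
α₁ + 2α₂ = 0.8605
CA = 0.8605 × 10.4 = 8.95 mmol/kg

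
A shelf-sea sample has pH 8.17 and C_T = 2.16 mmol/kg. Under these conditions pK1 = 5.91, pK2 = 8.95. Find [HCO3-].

α₁ = 1 / (1 + [H⁺]/K1 + K2/[H⁺]) = 1 / (1 + 10^-2.26 + 10^-0.78)
   = 1 / (1 + 0.0054954 + 0.16596) = 1/1.1715 = 0.8536
[HCO3⁻] = α₁ × DIC = 0.8536 × 2.16 = 1.84 mmol/kg

[HCO3⁻] = 1.84 mmol/kg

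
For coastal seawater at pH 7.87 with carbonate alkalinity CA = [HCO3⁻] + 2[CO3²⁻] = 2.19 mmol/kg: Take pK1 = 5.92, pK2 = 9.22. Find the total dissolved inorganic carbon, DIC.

CA = [HCO3⁻] + 2[CO3²⁻] = (α₁ + 2α₂)·DIC
At pH 7.87: [H⁺]/K1 = 10^-1.95 = 0.011220, K2/[H⁺] = 10^-1.35 = 0.044668
α₁ = 1/(1 + 0.011220 + 0.044668) = 1/1.0559 = 0.9471; α₂ = α₁·K2/[H⁺] = 0.04230
α₁ + 2α₂ = 1.0317
DIC = CA / (α₁ + 2α₂) = 2.19 / 1.0317 = 2.12 mmol/kg

DIC = 2.12 mmol/kg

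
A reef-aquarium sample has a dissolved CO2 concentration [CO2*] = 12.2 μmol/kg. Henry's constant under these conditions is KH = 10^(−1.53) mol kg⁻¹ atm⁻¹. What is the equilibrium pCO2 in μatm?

KH = 10^(−1.53) = 2.951×10^-2 mol kg⁻¹ atm⁻¹
pCO2 = [CO2*]/KH = 12.2×10^-6 / 2.951×10^-2 = 4.13×10^-4 atm = 413 μatm

pCO2 = 413 μatm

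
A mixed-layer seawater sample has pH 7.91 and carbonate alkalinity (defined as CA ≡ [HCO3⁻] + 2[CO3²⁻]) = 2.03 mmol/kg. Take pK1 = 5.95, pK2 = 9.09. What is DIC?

CA = [HCO3⁻] + 2[CO3²⁻] = (α₁ + 2α₂)·DIC
At pH 7.91: [H⁺]/K1 = 10^-1.96 = 0.010965, K2/[H⁺] = 10^-1.18 = 0.066069
α₁ = 1/(1 + 0.010965 + 0.066069) = 1/1.0770 = 0.9285; α₂ = α₁·K2/[H⁺] = 0.06134
α₁ + 2α₂ = 1.0512
DIC = CA / (α₁ + 2α₂) = 2.03 / 1.0512 = 1.93 mmol/kg

DIC = 1.93 mmol/kg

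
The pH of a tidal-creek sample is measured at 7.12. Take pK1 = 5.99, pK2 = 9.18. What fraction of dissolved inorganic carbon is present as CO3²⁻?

α₂ = 1 / (1 + [H⁺]/K2 + [H⁺]²/(K1K2)) = 1 / (1 + 10^+2.06 + 10^+0.93)
   = 1 / (1 + 114.82 + 8.5114) = 1/124.33 = 0.008043

α₂ = 0.00804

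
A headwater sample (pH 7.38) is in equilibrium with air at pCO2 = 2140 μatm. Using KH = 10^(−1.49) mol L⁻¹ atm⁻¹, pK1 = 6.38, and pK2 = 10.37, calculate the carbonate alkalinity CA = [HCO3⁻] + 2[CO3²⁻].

[CO2*] = KH · pCO2 = 10^(−1.49) × 2140×10^-6 = 6.925×10^-5 mol/L
α₀ = 1/(1 + K1/[H⁺] + K1K2/[H⁺]²) = 1/(1 + 10^+1.00 + 10^-1.99) = 0.09082
DIC = [CO2*]/α₀ = 6.925×10^-5 / 0.09082 = 0.7624 mmol/L
CA = (α₁ + 2α₂)·DIC = (0.9082 + 2×0.0009294) × 0.7624 = 0.694 mmol/L

CA = 0.694 mmol/L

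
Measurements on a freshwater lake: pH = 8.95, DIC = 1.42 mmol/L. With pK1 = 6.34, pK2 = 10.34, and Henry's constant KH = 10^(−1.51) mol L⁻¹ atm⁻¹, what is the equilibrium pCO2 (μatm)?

α₀ = 1 / (1 + K1/[H⁺] + K1K2/[H⁺]²) = 1 / (1 + 10^+2.61 + 10^+1.22)
   = 1 / (1 + 407.38 + 16.596) = 1/424.98 = 0.002353
[CO2*] = α₀ × DIC = 0.002353 × 1.42 = 0.003341 mmol/L = 3.341 μmol/L
pCO2 = [CO2*]/KH = 3.341×10^-6 / 3.090×10^-2 = 108 μatm

pCO2 = 108 μatm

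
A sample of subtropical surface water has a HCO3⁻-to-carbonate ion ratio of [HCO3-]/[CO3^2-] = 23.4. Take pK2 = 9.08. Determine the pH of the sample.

pH = 7.71

From K2 = [H⁺][CO3^2-]/[HCO3-]:  pH = pK2 − log₁₀([HCO3-]/[CO3^2-])
log₁₀(23.4) = +1.369
pH = 9.08 − (+1.369) = 7.71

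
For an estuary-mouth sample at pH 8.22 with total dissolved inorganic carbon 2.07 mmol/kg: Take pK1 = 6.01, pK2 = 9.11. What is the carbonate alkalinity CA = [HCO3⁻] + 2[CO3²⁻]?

CA = [HCO3⁻] + 2[CO3²⁻] = (α₁ + 2α₂)·DIC
At pH 8.22: [H⁺]/K1 = 10^-2.21 = 0.0061660, K2/[H⁺] = 10^-0.89 = 0.12882
α₁ = 1/(1 + 0.0061660 + 0.12882) = 1/1.1350 = 0.8811; α₂ = α₁·K2/[H⁺] = 0.1135
α₁ + 2α₂ = 1.1081
CA = 1.1081 × 2.07 = 2.29 mmol/kg

CA = 2.29 mmol/kg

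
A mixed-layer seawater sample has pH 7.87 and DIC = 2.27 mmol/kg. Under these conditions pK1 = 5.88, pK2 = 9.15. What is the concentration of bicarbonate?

α₁ = 1 / (1 + [H⁺]/K1 + K2/[H⁺]) = 1 / (1 + 10^-1.99 + 10^-1.28)
   = 1 / (1 + 0.010233 + 0.052481) = 1/1.0627 = 0.9410
[HCO3⁻] = α₁ × DIC = 0.9410 × 2.27 = 2.14 mmol/kg

[HCO3⁻] = 2.14 mmol/kg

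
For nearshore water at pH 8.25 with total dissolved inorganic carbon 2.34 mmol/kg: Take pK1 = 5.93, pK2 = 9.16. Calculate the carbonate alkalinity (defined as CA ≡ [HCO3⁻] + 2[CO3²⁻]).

CA = [HCO3⁻] + 2[CO3²⁻] = (α₁ + 2α₂)·DIC
At pH 8.25: [H⁺]/K1 = 10^-2.32 = 0.0047863, K2/[H⁺] = 10^-0.91 = 0.12303
α₁ = 1/(1 + 0.0047863 + 0.12303) = 1/1.1278 = 0.8867; α₂ = α₁·K2/[H⁺] = 0.1091
α₁ + 2α₂ = 1.1048
CA = 1.1048 × 2.34 = 2.59 mmol/kg

CA = 2.59 mmol/kg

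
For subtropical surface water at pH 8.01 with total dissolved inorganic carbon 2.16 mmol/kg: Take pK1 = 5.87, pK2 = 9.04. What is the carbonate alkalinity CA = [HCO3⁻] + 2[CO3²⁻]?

CA = 2.33 mmol/kg

CA = [HCO3⁻] + 2[CO3²⁻] = (α₁ + 2α₂)·DIC
At pH 8.01: [H⁺]/K1 = 10^-2.14 = 0.0072444, K2/[H⁺] = 10^-1.03 = 0.093325
α₁ = 1/(1 + 0.0072444 + 0.093325) = 1/1.1006 = 0.9086; α₂ = α₁·K2/[H⁺] = 0.08480
α₁ + 2α₂ = 1.0782
CA = 1.0782 × 2.16 = 2.33 mmol/kg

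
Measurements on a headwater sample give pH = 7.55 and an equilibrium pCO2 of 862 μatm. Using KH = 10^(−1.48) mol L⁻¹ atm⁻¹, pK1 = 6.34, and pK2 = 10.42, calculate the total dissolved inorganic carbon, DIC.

DIC = 0.492 mmol/L

[CO2*] = KH · pCO2 = 10^(−1.48) × 862×10^-6 = 2.854×10^-5 mol/L
α₀ = 1/(1 + K1/[H⁺] + K1K2/[H⁺]²) = 1/(1 + 10^+1.21 + 10^-1.66) = 0.05800
DIC = [CO2*]/α₀ = 2.854×10^-5 / 0.05800 = 0.492 mmol/L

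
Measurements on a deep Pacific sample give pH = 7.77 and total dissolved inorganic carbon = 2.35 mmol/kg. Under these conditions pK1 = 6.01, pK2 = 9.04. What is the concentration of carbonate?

[CO3²⁻] = 0.118 mmol/kg

α₂ = 1 / (1 + [H⁺]/K2 + [H⁺]²/(K1K2)) = 1 / (1 + 10^+1.27 + 10^-0.49)
   = 1 / (1 + 18.621 + 0.32359) = 1/19.944 = 0.05014
[CO3²⁻] = α₂ × DIC = 0.05014 × 2.35 = 0.118 mmol/kg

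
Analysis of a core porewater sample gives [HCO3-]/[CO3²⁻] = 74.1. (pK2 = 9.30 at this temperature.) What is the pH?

From K2 = [H⁺][CO3²⁻]/[HCO3-]:  pH = pK2 − log₁₀([HCO3-]/[CO3²⁻])
log₁₀(74.1) = +1.870
pH = 9.30 − (+1.870) = 7.43

pH = 7.43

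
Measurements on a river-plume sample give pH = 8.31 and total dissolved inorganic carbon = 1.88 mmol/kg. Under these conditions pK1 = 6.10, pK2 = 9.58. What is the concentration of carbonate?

α₂ = 1 / (1 + [H⁺]/K2 + [H⁺]²/(K1K2)) = 1 / (1 + 10^+1.27 + 10^-0.94)
   = 1 / (1 + 18.621 + 0.11482) = 1/19.736 = 0.05067
[CO3²⁻] = α₂ × DIC = 0.05067 × 1.88 = 0.0953 mmol/kg

[CO3²⁻] = 0.0953 mmol/kg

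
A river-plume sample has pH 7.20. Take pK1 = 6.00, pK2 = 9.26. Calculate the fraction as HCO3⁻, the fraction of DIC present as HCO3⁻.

α₁ = 0.933

α₁ = 1 / (1 + [H⁺]/K1 + K2/[H⁺]) = 1 / (1 + 10^-1.20 + 10^-2.06)
   = 1 / (1 + 0.063096 + 0.0087096) = 1/1.0718 = 0.9330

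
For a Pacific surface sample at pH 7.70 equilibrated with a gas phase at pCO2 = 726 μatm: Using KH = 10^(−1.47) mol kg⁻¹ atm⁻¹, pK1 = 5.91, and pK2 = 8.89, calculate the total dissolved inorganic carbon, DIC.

[CO2*] = KH · pCO2 = 10^(−1.47) × 726×10^-6 = 2.460×10^-5 mol/kg
α₀ = 1/(1 + K1/[H⁺] + K1K2/[H⁺]²) = 1/(1 + 10^+1.79 + 10^+0.60) = 0.01501
DIC = [CO2*]/α₀ = 2.460×10^-5 / 0.01501 = 1.64 mmol/kg

DIC = 1.64 mmol/kg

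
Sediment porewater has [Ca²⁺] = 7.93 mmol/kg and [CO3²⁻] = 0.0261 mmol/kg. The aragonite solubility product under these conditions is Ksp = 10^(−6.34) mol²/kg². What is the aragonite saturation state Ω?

Ω = 0.453

Ksp = 10^(−6.34) = 4.571×10^-7
Ω = [Ca²⁺][CO3²⁻]/Ksp = (7.93×10^-3)(0.0261×10^-3) / 4.571×10^-7 = 0.453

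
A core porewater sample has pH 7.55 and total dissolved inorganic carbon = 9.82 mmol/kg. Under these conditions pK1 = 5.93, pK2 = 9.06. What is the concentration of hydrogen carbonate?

α₁ = 1 / (1 + [H⁺]/K1 + K2/[H⁺]) = 1 / (1 + 10^-1.62 + 10^-1.51)
   = 1 / (1 + 0.023988 + 0.030903) = 1/1.0549 = 0.9480
[HCO3⁻] = α₁ × DIC = 0.9480 × 9.82 = 9.31 mmol/kg

[HCO3⁻] = 9.31 mmol/kg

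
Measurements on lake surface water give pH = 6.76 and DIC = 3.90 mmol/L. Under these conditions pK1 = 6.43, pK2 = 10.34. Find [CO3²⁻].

α₂ = 1 / (1 + [H⁺]/K2 + [H⁺]²/(K1K2)) = 1 / (1 + 10^+3.58 + 10^+3.25)
   = 1 / (1 + 3801.9 + 1778.3) = 1/5581.2 = 0.0001792
[CO3²⁻] = α₂ × DIC = 0.0001792 × 3.90 = 0.000699 mmol/L = 0.699 μmol/L

[CO3²⁻] = 0.699 μmol/L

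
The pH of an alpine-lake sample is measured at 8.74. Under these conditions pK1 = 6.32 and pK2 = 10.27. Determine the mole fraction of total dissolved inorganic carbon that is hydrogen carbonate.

α₁ = 1 / (1 + [H⁺]/K1 + K2/[H⁺]) = 1 / (1 + 10^-2.42 + 10^-1.53)
   = 1 / (1 + 0.0038019 + 0.029512) = 1/1.0333 = 0.9678

α₁ = 0.968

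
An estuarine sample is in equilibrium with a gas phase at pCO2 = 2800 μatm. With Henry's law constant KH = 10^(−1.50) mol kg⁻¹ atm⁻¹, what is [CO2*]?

KH = 10^(−1.50) = 3.162×10^-2 mol kg⁻¹ atm⁻¹
[CO2*] = KH · pCO2 = 3.162×10^-2 × 2800×10^-6 atm = 8.85×10^-5 mol/kg

[CO2*] = 88.5 μmol/kg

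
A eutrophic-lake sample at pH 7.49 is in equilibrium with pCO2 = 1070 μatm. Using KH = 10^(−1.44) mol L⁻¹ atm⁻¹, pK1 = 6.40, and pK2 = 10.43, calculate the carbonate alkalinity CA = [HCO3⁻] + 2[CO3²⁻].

[CO2*] = KH · pCO2 = 10^(−1.44) × 1070×10^-6 = 3.885×10^-5 mol/L
α₀ = 1/(1 + K1/[H⁺] + K1K2/[H⁺]²) = 1/(1 + 10^+1.09 + 10^-1.85) = 0.07509
DIC = [CO2*]/α₀ = 3.885×10^-5 / 0.07509 = 0.5173 mmol/L
CA = (α₁ + 2α₂)·DIC = (0.9238 + 2×0.001061) × 0.5173 = 0.479 mmol/L

CA = 0.479 mmol/L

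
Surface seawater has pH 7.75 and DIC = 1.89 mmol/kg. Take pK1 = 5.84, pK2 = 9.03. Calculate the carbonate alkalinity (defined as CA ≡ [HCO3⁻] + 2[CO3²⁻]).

CA = [HCO3⁻] + 2[CO3²⁻] = (α₁ + 2α₂)·DIC
At pH 7.75: [H⁺]/K1 = 10^-1.91 = 0.012303, K2/[H⁺] = 10^-1.28 = 0.052481
α₁ = 1/(1 + 0.012303 + 0.052481) = 1/1.0648 = 0.9392; α₂ = α₁·K2/[H⁺] = 0.04929
α₁ + 2α₂ = 1.0377
CA = 1.0377 × 1.89 = 1.96 mmol/kg

CA = 1.96 mmol/kg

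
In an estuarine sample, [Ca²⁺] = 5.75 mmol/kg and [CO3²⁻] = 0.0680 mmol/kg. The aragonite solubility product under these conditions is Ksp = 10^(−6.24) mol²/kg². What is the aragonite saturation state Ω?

Ω = 0.679

Ksp = 10^(−6.24) = 5.754×10^-7
Ω = [Ca²⁺][CO3²⁻]/Ksp = (5.75×10^-3)(0.0680×10^-3) / 5.754×10^-7 = 0.679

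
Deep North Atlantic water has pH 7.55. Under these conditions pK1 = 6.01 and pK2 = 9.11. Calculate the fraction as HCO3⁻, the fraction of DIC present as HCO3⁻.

α₁ = 1 / (1 + [H⁺]/K1 + K2/[H⁺]) = 1 / (1 + 10^-1.54 + 10^-1.56)
   = 1 / (1 + 0.028840 + 0.027542) = 1/1.0564 = 0.9466

α₁ = 0.947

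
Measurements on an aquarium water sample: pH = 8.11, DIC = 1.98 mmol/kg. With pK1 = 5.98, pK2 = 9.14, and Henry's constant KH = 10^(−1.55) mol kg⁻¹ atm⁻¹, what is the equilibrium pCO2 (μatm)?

pCO2 = 473 μatm

α₀ = 1 / (1 + K1/[H⁺] + K1K2/[H⁺]²) = 1 / (1 + 10^+2.13 + 10^+1.10)
   = 1 / (1 + 134.90 + 12.589) = 1/148.49 = 0.006735
[CO2*] = α₀ × DIC = 0.006735 × 1.98 = 0.01333 mmol/kg = 13.33 μmol/kg
pCO2 = [CO2*]/KH = 1.333×10^-5 / 2.818×10^-2 = 473 μatm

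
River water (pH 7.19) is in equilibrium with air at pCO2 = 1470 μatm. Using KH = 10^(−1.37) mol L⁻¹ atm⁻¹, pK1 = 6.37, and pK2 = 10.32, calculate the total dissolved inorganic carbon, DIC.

DIC = 0.477 mmol/L

[CO2*] = KH · pCO2 = 10^(−1.37) × 1470×10^-6 = 6.271×10^-5 mol/L
α₀ = 1/(1 + K1/[H⁺] + K1K2/[H⁺]²) = 1/(1 + 10^+0.82 + 10^-2.31) = 0.1314
DIC = [CO2*]/α₀ = 6.271×10^-5 / 0.1314 = 0.477 mmol/L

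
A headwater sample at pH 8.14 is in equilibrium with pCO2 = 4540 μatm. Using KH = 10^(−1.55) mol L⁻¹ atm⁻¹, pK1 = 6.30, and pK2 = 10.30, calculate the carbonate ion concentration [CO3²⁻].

[CO3²⁻] = 0.0612 mmol/L

[CO2*] = KH · pCO2 = 10^(−1.55) × 4540×10^-6 = 1.280×10^-4 mol/L
α₀ = 1/(1 + K1/[H⁺] + K1K2/[H⁺]²) = 1/(1 + 10^+1.84 + 10^-0.32) = 0.01415
DIC = [CO2*]/α₀ = 1.280×10^-4 / 0.01415 = 9.041 mmol/L
[CO3²⁻] = α₂·DIC; α₂ = 0.006774, so [CO3²⁻] = 0.006774 × 9.041 = 0.0612 mmol/L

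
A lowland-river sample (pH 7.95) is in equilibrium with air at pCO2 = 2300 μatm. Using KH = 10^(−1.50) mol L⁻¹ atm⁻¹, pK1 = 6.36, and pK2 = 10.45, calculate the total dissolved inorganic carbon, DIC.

DIC = 2.91 mmol/L

[CO2*] = KH · pCO2 = 10^(−1.50) × 2300×10^-6 = 7.273×10^-5 mol/L
α₀ = 1/(1 + K1/[H⁺] + K1K2/[H⁺]²) = 1/(1 + 10^+1.59 + 10^-0.91) = 0.02498
DIC = [CO2*]/α₀ = 7.273×10^-5 / 0.02498 = 2.91 mmol/L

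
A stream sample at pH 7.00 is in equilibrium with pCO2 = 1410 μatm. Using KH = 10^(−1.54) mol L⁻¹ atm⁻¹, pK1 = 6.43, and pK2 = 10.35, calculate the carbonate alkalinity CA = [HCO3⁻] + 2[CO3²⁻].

[CO2*] = KH · pCO2 = 10^(−1.54) × 1410×10^-6 = 4.066×10^-5 mol/L
α₀ = 1/(1 + K1/[H⁺] + K1K2/[H⁺]²) = 1/(1 + 10^+0.57 + 10^-2.78) = 0.2120
DIC = [CO2*]/α₀ = 4.066×10^-5 / 0.2120 = 0.1918 mmol/L
CA = (α₁ + 2α₂)·DIC = (0.7876 + 2×0.0003518) × 0.1918 = 0.151 mmol/L

CA = 0.151 mmol/L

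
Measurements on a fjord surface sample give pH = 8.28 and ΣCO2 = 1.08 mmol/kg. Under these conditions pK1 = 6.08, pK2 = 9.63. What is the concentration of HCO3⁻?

α₁ = 1 / (1 + [H⁺]/K1 + K2/[H⁺]) = 1 / (1 + 10^-2.20 + 10^-1.35)
   = 1 / (1 + 0.0063096 + 0.044668) = 1/1.0510 = 0.9515
[HCO3⁻] = α₁ × DIC = 0.9515 × 1.08 = 1.03 mmol/kg

[HCO3⁻] = 1.03 mmol/kg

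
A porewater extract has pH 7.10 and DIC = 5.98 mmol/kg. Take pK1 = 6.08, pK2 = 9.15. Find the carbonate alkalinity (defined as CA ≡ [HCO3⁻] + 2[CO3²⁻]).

CA = [HCO3⁻] + 2[CO3²⁻] = (α₁ + 2α₂)·DIC
At pH 7.10: [H⁺]/K1 = 10^-1.02 = 0.095499, K2/[H⁺] = 10^-2.05 = 0.0089125
α₁ = 1/(1 + 0.095499 + 0.0089125) = 1/1.1044 = 0.9055; α₂ = α₁·K2/[H⁺] = 0.008070
α₁ + 2α₂ = 0.9216
CA = 0.9216 × 5.98 = 5.51 mmol/kg

CA = 5.51 mmol/kg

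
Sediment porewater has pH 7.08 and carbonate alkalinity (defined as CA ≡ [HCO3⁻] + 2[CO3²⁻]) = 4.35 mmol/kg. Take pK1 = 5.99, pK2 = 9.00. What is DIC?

CA = [HCO3⁻] + 2[CO3²⁻] = (α₁ + 2α₂)·DIC
At pH 7.08: [H⁺]/K1 = 10^-1.09 = 0.081283, K2/[H⁺] = 10^-1.92 = 0.012023
α₁ = 1/(1 + 0.081283 + 0.012023) = 1/1.0933 = 0.9147; α₂ = α₁·K2/[H⁺] = 0.01100
α₁ + 2α₂ = 0.9367
DIC = CA / (α₁ + 2α₂) = 4.35 / 0.9367 = 4.64 mmol/kg

DIC = 4.64 mmol/kg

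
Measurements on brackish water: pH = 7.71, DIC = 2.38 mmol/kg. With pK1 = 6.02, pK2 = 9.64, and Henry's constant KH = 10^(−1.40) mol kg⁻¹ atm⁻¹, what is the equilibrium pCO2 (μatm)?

α₀ = 1 / (1 + K1/[H⁺] + K1K2/[H⁺]²) = 1 / (1 + 10^+1.69 + 10^-0.24)
   = 1 / (1 + 48.978 + 0.57544) = 1/50.553 = 0.01978
[CO2*] = α₀ × DIC = 0.01978 × 2.38 = 0.04708 mmol/kg
pCO2 = [CO2*]/KH = 4.708×10^-5 / 3.981×10^-2 = 1180 μatm

pCO2 = 1180 μatm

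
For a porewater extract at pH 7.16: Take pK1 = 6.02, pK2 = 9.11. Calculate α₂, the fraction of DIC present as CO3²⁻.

α₂ = 1 / (1 + [H⁺]/K2 + [H⁺]²/(K1K2)) = 1 / (1 + 10^+1.95 + 10^+0.81)
   = 1 / (1 + 89.125 + 6.4565) = 1/96.582 = 0.01035

α₂ = 0.0104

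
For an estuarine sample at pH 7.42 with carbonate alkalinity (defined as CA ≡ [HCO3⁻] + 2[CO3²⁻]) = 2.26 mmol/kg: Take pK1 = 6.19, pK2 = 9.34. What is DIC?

CA = [HCO3⁻] + 2[CO3²⁻] = (α₁ + 2α₂)·DIC
At pH 7.42: [H⁺]/K1 = 10^-1.23 = 0.058884, K2/[H⁺] = 10^-1.92 = 0.012023
α₁ = 1/(1 + 0.058884 + 0.012023) = 1/1.0709 = 0.9338; α₂ = α₁·K2/[H⁺] = 0.01123
α₁ + 2α₂ = 0.9562
DIC = CA / (α₁ + 2α₂) = 2.26 / 0.9562 = 2.36 mmol/kg

DIC = 2.36 mmol/kg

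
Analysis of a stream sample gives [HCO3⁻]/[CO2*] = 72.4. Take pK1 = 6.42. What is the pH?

From K1 = [H⁺][HCO3⁻]/[CO2*]:  pH = pK1 + log₁₀([HCO3⁻]/[CO2*])
log₁₀(72.4) = +1.860
pH = 6.42 + (+1.860) = 8.28

pH = 8.28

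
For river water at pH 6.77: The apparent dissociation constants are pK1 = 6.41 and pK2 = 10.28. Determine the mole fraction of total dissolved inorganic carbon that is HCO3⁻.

α₁ = 0.696

α₁ = 1 / (1 + [H⁺]/K1 + K2/[H⁺]) = 1 / (1 + 10^-0.36 + 10^-3.51)
   = 1 / (1 + 0.43652 + 0.00030903) = 1/1.4368 = 0.6960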